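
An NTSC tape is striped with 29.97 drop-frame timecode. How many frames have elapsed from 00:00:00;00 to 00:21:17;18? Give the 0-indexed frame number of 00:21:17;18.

38290

As if non-drop at 30 labels/s: (0 × 3600 + 21 × 60 + 17) × 30 + 18 = 38328.
Minute boundaries passed: 21; those not divisible by 10: 21 − 2 = 19; dropped labels = 2 × 19 = 38.
Actual frame index = 38328 − 38 = 38290.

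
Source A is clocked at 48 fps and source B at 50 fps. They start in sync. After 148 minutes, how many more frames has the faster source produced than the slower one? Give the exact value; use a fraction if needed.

148 min = 8880 s.
A emits 48 × 8880 = 426240 frames; B emits 50 × 8880 = 444000.
Difference = 17760 frames; B is ahead of A.

17760 frames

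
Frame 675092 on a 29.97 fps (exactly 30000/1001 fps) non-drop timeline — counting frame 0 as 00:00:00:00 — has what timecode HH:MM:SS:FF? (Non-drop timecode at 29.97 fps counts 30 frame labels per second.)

675092 ÷ 30 = 22503 full seconds, remainder 2 frames.
22503 s = 6 h 15 min 3 s.
Timecode: 06:15:03:02.

06:15:03:02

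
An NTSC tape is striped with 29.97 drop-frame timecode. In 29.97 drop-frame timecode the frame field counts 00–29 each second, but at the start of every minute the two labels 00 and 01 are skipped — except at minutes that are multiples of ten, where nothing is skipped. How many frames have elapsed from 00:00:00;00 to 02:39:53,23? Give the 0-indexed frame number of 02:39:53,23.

287525

Complete 10-minute blocks: 15, each 17982 frames → 269730.
Remaining 9 whole minutes in the current block: 1800 + 8 × 1798 = 16184 frames.
Within the current minute: 53 × 30 + 23 − 2 = 1611 (labels ;00/;01 skipped at this minute). Total = 269730 + 16184 + 1611 = 287525.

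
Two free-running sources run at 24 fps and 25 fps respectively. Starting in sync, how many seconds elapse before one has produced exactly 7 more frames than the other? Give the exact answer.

7 seconds

The gap grows by |25 − 24| = 1 frame per second.
Time for a 7-frame gap: 7 ÷ (1) = 7 s.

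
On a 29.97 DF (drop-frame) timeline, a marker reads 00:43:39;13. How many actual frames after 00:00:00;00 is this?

Complete 10-minute blocks: 4, each 17982 frames → 71928.
Remaining 3 whole minutes in the current block: 1800 + 2 × 1798 = 5396 frames.
Within the current minute: 39 × 30 + 13 − 2 = 1181 (labels ;00/;01 skipped at this minute). Total = 71928 + 5396 + 1181 = 78505.

78505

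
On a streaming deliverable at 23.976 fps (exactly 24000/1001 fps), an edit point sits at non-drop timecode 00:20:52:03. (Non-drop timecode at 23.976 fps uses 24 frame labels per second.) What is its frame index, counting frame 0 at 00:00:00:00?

Total seconds to the label: (0 × 3600 + 20 × 60 + 52) = 1252.
Frame index = 1252 × 24 + 3 = 30051.

30051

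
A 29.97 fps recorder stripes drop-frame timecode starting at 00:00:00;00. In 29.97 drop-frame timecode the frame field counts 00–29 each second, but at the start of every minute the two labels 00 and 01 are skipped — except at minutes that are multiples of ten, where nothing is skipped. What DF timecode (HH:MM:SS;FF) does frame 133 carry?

00:00:04;13

Each 10-minute DF block holds 10 × 60 × 30 − 9 × 2 = 17982 frames. 133 ÷ 17982 → 0 full blocks, remainder 133.
Within the partial block the first minute is 1800 frames and each further minute 1798, so 0 further minute boundaries passed. Total skipped labels = 18 × 0 + 2 × 0 = 0.
Non-drop label index = 133 + 0 = 133; at 30 labels/s that is 00:00:04:13, i.e. DF 00:00:04;13.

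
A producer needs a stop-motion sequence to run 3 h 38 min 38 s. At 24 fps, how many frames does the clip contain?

3 h 38 min 38 s = 13118 s.
Frames = 13118 × 24 = 314832.

314832 frames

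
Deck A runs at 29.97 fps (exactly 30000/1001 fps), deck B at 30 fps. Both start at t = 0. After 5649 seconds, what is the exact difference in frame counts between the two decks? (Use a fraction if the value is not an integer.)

24210/143 frames

A emits 30000/1001 × 5649 = 24210000/143 frames; B emits 30 × 5649 = 169470.
Difference = 24210/143 frames (≈ 169.3007); B is ahead of A.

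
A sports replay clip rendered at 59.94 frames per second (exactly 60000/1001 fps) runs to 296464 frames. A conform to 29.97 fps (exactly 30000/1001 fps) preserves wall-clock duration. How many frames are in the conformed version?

148232 frames

Target frames = source frames × (target rate / source rate) = 296464 × (30000/1001)/(60000/1001) = 296464 × 1/2 = 148232.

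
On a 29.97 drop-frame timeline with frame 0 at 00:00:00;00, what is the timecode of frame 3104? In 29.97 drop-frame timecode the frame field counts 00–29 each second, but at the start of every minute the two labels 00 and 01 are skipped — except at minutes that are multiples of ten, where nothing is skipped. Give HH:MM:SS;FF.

00:01:43;16

Ten DF minutes hold 17982 frames, so frame 3104 lies in block 0 (frames 0–17981) with 3104 frames into that block.
The block's first minute is 1800 frames and the rest 1798 each; 3104 frames reaches minute 1, so 0 × 18 + 1 × 2 = 2 labels have been skipped so far.
Adding those back, label number 3104 + 2 = 3106 at 30 labels/s is 103 s + 16 f = 0 h 1 min 43 s frame 16, i.e. 00:01:43;16.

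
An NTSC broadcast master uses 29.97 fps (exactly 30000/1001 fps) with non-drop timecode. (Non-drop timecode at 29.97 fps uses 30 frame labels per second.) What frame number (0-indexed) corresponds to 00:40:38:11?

frame 73151

Total seconds to the label: (0 × 3600 + 40 × 60 + 38) = 2438.
Frame index = 2438 × 30 + 11 = 73151.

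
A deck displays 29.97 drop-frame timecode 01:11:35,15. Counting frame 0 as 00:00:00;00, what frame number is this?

128737

As if non-drop at 30 labels/s: (1 × 3600 + 11 × 60 + 35) × 30 + 15 = 128865.
Minute boundaries passed: 71; those not divisible by 10: 71 − 7 = 64; dropped labels = 2 × 64 = 128.
Actual frame index = 128865 − 128 = 128737.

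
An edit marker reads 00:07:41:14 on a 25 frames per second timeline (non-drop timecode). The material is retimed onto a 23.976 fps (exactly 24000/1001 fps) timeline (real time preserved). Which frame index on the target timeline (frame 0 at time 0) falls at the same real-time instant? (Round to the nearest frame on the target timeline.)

frame 11066

Source frame index: (0×3600 + 7×60 + 41) × 25 + 14 = 11539.
Real time: 11539 / (25) = 11539/25 s.
Target frame: (11539/25) × (24000/1001) = 1007040/91 ≈ 11066.374 → 11066.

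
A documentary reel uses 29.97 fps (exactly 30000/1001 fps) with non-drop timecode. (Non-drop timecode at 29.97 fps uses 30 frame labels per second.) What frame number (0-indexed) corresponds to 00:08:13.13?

14803

Total seconds to the label: (0 × 3600 + 8 × 60 + 13) = 493.
Frame index = 493 × 30 + 13 = 14803.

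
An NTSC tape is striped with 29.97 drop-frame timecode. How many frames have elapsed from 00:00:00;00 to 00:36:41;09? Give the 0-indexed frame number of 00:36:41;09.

As if non-drop at 30 labels/s: (0 × 3600 + 36 × 60 + 41) × 30 + 9 = 66039.
Minute boundaries passed: 36; those not divisible by 10: 36 − 3 = 33; dropped labels = 2 × 33 = 66.
Actual frame index = 66039 − 66 = 65973.

65973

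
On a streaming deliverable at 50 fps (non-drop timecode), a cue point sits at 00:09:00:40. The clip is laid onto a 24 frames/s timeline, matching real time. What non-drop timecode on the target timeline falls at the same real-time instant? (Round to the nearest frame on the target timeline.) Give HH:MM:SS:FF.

Source frame index: (0×3600 + 9×60 + 0) × 50 + 40 = 27040.
Real time: 27040 / (50) = 2704/5 s.
Target frame: (2704/5) × (24) = 64896/5 ≈ 12979.200 → 12979.
At 24 labels/s: frame 12979 → 00:09:00:19.

00:09:00:19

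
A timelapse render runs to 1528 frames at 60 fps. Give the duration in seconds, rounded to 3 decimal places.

Running time = 1528 × 1/60 = 382/15 s ≈ 25.467 s.

25.467 seconds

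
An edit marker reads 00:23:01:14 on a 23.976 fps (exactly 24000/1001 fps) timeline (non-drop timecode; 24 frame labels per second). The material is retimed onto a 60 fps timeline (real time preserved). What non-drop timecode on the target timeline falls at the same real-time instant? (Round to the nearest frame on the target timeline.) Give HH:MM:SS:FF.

Source frame index: (0×3600 + 23×60 + 1) × 24 + 14 = 33158.
Real time: 33158 / (24000/1001) = 16595579/12000 s.
Target frame: (16595579/12000) × (60) = 16595579/200 ≈ 82977.895 → 82978.
At 60 labels/s: frame 82978 → 00:23:02:58.

00:23:02:58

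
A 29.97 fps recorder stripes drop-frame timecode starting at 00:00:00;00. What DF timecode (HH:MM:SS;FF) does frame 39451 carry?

00:21:56;09

Each 10-minute DF block holds 10 × 60 × 30 − 9 × 2 = 17982 frames. 39451 ÷ 17982 → 2 full blocks, remainder 3487.
Within the partial block the first minute is 1800 frames and each further minute 1798, so 1 further minute boundary passed. Total skipped labels = 18 × 2 + 2 × 1 = 38.
Non-drop label index = 39451 + 38 = 39489; at 30 labels/s that is 00:21:56:09, i.e. DF 00:21:56;09.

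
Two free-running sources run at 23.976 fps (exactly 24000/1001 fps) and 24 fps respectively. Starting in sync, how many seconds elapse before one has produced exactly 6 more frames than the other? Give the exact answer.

250.25 seconds

The gap grows by |24 − 24000/1001| = 24/1001 frames per second.
Time for a 6-frame gap: 6 ÷ (24/1001) = 250.25 s.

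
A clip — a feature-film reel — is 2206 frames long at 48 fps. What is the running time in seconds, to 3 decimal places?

45.958 seconds

Running time = 2206 × 1/48 = 1103/24 s ≈ 45.958 s.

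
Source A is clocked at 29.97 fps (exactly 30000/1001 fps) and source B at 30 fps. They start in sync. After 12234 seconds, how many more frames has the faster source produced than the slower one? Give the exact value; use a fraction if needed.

367020/1001 frames

A emits 30000/1001 × 12234 = 367020000/1001 frames; B emits 30 × 12234 = 367020.
Difference = 367020/1001 frames (≈ 366.6533); B is ahead of A.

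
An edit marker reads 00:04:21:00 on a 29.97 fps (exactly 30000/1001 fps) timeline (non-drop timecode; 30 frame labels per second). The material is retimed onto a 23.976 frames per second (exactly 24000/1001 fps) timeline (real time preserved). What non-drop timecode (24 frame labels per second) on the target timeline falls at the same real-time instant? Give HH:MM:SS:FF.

Source frame index: (0×3600 + 4×60 + 21) × 30 + 0 = 7830.
Real time: 7830 / (30000/1001) = 261261/1000 s.
Target frame: (261261/1000) × (24000/1001) = 6264.
At 24 labels/s: frame 6264 → 00:04:21:00.

00:04:21:00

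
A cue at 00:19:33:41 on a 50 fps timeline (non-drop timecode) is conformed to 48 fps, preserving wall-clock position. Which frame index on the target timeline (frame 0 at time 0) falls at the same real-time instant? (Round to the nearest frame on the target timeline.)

Source frame index: (0×3600 + 19×60 + 33) × 50 + 41 = 58691.
Real time: 58691 / (50) = 58691/50 s.
Target frame: (58691/50) × (48) = 1408584/25 ≈ 56343.360 → 56343.

frame 56343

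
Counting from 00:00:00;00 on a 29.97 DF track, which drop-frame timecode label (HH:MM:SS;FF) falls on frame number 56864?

00:31:37;10

Each 10-minute DF block holds 10 × 60 × 30 − 9 × 2 = 17982 frames. 56864 ÷ 17982 → 3 full blocks, remainder 2918.
Within the partial block the first minute is 1800 frames and each further minute 1798, so 1 further minute boundary passed. Total skipped labels = 18 × 3 + 2 × 1 = 56.
Non-drop label index = 56864 + 56 = 56920; at 30 labels/s that is 00:31:37:10, i.e. DF 00:31:37;10.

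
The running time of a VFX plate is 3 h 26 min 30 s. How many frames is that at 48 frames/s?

3 h 26 min 30 s = 12390 s.
Frames = 12390 × 48 = 594720.

594720 frames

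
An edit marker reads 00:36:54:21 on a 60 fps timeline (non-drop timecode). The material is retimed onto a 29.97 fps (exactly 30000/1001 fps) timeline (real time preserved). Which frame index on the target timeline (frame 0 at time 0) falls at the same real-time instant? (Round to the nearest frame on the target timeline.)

frame 66364

Source frame index: (0×3600 + 36×60 + 54) × 60 + 21 = 132861.
Real time: 132861 / (60) = 44287/20 s.
Target frame: (44287/20) × (30000/1001) = 66430500/1001 ≈ 66364.136 → 66364.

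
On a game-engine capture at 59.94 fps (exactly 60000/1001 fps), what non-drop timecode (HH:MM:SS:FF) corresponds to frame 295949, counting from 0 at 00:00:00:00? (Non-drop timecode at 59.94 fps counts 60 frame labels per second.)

01:22:12:29

295949 ÷ 60 = 4932 full seconds, remainder 29 frames.
4932 s = 1 h 22 min 12 s.
Timecode: 01:22:12:29.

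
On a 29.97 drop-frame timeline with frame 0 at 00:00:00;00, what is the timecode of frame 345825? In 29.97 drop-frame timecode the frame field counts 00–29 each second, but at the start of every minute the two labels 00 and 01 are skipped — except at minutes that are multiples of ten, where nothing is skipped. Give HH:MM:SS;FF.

03:12:19;01

Each 10-minute DF block holds 10 × 60 × 30 − 9 × 2 = 17982 frames. 345825 ÷ 17982 → 19 full blocks, remainder 4167.
Within the partial block the first minute is 1800 frames and each further minute 1798, so 2 further minute boundaries passed. Total skipped labels = 18 × 19 + 2 × 2 = 346.
Non-drop label index = 345825 + 346 = 346171; at 30 labels/s that is 03:12:19:01, i.e. DF 03:12:19;01.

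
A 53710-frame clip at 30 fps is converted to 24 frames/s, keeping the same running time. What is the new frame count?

Target frames = source frames × (target rate / source rate) = 53710 × (24)/(30) = 53710 × 4/5 = 42968.

42968 frames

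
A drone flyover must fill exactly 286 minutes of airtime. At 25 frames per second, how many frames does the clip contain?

429000 frames

286 min = 17160 s.
Frames = 17160 × 25 = 429000.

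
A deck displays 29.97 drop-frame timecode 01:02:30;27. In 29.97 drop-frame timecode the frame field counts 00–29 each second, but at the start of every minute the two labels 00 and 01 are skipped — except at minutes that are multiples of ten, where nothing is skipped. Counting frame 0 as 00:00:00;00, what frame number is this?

112415

Complete 10-minute blocks: 6, each 17982 frames → 107892.
Remaining 2 whole minutes in the current block: 1800 + 1 × 1798 = 3598 frames.
Within the current minute: 30 × 30 + 27 − 2 = 925 (labels ;00/;01 skipped at this minute). Total = 107892 + 3598 + 925 = 112415.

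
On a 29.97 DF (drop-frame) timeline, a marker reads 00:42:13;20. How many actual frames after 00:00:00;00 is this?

75934

As if non-drop at 30 labels/s: (0 × 3600 + 42 × 60 + 13) × 30 + 20 = 76010.
Minute boundaries passed: 42; those not divisible by 10: 42 − 4 = 38; dropped labels = 2 × 38 = 76.
Actual frame index = 76010 − 76 = 75934.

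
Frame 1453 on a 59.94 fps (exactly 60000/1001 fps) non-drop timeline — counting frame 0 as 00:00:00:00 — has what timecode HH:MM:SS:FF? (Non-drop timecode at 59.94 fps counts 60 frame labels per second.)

00:00:24:13

1453 ÷ 60 = 24 full seconds, remainder 13 frames.
24 s = 0 h 0 min 24 s.
Timecode: 00:00:24:13.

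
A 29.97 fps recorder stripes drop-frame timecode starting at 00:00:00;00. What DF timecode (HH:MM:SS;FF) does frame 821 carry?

Ten DF minutes hold 17982 frames, so frame 821 lies in block 0 (frames 0–17981) with 821 frames into that block.
The block's first minute is 1800 frames and the rest 1798 each; 821 frames reaches minute 0, so 0 × 18 + 0 × 2 = 0 labels have been skipped so far.
Adding those back, label number 821 + 0 = 821 at 30 labels/s is 27 s + 11 f = 0 h 0 min 27 s frame 11, i.e. 00:00:27;11.

00:00:27;11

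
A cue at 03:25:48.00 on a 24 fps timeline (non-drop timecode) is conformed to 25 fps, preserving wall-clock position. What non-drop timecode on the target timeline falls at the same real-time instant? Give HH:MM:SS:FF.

Source frame index: (3×3600 + 25×60 + 48) × 24 + 0 = 296352.
Real time: 296352 / (24) = 12348 s.
Target frame: (12348) × (25) = 308700.
At 25 labels/s: frame 308700 → 03:25:48:00.

03:25:48:00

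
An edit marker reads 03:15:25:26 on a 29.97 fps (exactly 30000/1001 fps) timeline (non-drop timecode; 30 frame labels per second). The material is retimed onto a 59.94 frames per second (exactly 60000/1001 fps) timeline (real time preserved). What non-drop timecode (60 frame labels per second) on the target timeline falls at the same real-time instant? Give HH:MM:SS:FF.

Source frame index: (3×3600 + 15×60 + 25) × 30 + 26 = 351776.
Real time: 351776 / (30000/1001) = 22007986/1875 s.
Target frame: (22007986/1875) × (60000/1001) = 703552.
At 60 labels/s: frame 703552 → 03:15:25:52.

03:15:25:52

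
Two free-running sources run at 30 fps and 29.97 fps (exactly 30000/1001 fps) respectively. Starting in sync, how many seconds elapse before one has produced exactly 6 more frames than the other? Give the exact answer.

The gap grows by |30000/1001 − 30| = 30/1001 frames per second.
Time for a 6-frame gap: 6 ÷ (30/1001) = 200.2 s.

200.2 seconds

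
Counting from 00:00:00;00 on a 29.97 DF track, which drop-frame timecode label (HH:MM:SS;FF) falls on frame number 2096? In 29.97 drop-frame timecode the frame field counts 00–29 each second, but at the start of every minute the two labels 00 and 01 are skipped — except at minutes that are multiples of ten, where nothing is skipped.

00:01:09;28

Ten DF minutes hold 17982 frames, so frame 2096 lies in block 0 (frames 0–17981) with 2096 frames into that block.
The block's first minute is 1800 frames and the rest 1798 each; 2096 frames reaches minute 1, so 0 × 18 + 1 × 2 = 2 labels have been skipped so far.
Adding those back, label number 2096 + 2 = 2098 at 30 labels/s is 69 s + 28 f = 0 h 1 min 9 s frame 28, i.e. 00:01:09;28.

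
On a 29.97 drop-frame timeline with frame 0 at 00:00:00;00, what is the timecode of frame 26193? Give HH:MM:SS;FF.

00:14:33;29

Each 10-minute DF block holds 10 × 60 × 30 − 9 × 2 = 17982 frames. 26193 ÷ 17982 → 1 full block, remainder 8211.
Within the partial block the first minute is 1800 frames and each further minute 1798, so 4 further minute boundaries passed. Total skipped labels = 18 × 1 + 2 × 4 = 26.
Non-drop label index = 26193 + 26 = 26219; at 30 labels/s that is 00:14:33:29, i.e. DF 00:14:33;29.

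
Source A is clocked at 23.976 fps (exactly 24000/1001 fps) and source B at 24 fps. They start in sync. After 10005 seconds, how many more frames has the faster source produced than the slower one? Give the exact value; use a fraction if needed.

240120/1001 frames

A emits 24000/1001 × 10005 = 240120000/1001 frames; B emits 24 × 10005 = 240120.
Difference = 240120/1001 frames (≈ 239.8801); B is ahead of A.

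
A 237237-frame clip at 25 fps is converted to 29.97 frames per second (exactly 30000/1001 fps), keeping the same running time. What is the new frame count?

284400 frames

Target frames = source frames × (target rate / source rate) = 237237 × (30000/1001)/(25) = 237237 × 1200/1001 = 284400.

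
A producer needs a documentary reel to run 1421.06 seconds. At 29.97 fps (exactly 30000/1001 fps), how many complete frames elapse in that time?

Frames = 1421.06 × 30000/1001 = 42631800/1001 ≈ 42589.2108.
Complete frames: 42589.

42589 frames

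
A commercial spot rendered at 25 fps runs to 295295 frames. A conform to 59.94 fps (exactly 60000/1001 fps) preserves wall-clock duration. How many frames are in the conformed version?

Target frames = source frames × (target rate / source rate) = 295295 × (60000/1001)/(25) = 295295 × 2400/1001 = 708000.

708000 frames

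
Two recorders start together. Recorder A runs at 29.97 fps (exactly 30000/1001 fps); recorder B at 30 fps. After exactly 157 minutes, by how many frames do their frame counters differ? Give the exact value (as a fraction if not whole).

282600/1001 frames

157 min = 9420 s.
A emits 30000/1001 × 9420 = 282600000/1001 frames; B emits 30 × 9420 = 282600.
Difference = 282600/1001 frames (≈ 282.3177); B is ahead of A.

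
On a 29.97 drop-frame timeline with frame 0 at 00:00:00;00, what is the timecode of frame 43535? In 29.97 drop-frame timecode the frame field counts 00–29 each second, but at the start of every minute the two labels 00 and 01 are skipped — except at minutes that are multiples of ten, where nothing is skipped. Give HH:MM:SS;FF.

00:24:12;19

Each 10-minute DF block holds 10 × 60 × 30 − 9 × 2 = 17982 frames. 43535 ÷ 17982 → 2 full blocks, remainder 7571.
Within the partial block the first minute is 1800 frames and each further minute 1798, so 4 further minute boundaries passed. Total skipped labels = 18 × 2 + 2 × 4 = 44.
Non-drop label index = 43535 + 44 = 43579; at 30 labels/s that is 00:24:12:19, i.e. DF 00:24:12;19.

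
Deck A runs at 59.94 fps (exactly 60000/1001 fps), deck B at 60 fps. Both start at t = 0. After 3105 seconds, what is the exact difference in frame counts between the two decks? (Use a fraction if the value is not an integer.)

A emits 60000/1001 × 3105 = 186300000/1001 frames; B emits 60 × 3105 = 186300.
Difference = 186300/1001 frames (≈ 186.1139); B is ahead of A.

186300/1001 frames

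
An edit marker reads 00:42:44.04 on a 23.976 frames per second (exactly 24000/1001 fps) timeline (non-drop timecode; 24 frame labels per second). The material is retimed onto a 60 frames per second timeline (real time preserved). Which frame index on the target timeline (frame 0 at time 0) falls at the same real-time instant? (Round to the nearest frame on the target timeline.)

frame 154004

Source frame index: (0×3600 + 42×60 + 44) × 24 + 4 = 61540.
Real time: 61540 / (24000/1001) = 3080077/1200 s.
Target frame: (3080077/1200) × (60) = 3080077/20 ≈ 154003.850 → 154004.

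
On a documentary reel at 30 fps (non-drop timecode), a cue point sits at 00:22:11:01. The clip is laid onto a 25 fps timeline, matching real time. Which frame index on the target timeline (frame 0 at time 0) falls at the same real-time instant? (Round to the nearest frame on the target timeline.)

Source frame index: (0×3600 + 22×60 + 11) × 30 + 1 = 39931.
Real time: 39931 / (30) = 39931/30 s.
Target frame: (39931/30) × (25) = 199655/6 ≈ 33275.833 → 33276.

frame 33276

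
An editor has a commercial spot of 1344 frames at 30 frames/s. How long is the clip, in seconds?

Running time = 1344 / (30) = 44.8 s.

44.8 seconds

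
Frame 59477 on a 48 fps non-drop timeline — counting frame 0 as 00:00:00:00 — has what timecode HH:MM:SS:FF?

59477 ÷ 48 = 1239 full seconds, remainder 5 frames.
1239 s = 0 h 20 min 39 s.
Timecode: 00:20:39:05.

00:20:39:05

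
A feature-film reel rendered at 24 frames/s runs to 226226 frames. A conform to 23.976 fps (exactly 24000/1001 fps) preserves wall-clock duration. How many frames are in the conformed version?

226000 frames

Target frames = source frames × (target rate / source rate) = 226226 × (24000/1001)/(24) = 226226 × 1000/1001 = 226000.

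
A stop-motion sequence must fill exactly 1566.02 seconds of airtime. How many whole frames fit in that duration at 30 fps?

Frames = 1566.02 × 30 = 234903/5 ≈ 46980.6000.
Complete frames: 46980.

46980 frames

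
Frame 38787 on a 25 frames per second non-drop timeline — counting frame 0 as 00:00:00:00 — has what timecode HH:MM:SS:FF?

38787 ÷ 25 = 1551 full seconds, remainder 12 frames.
1551 s = 0 h 25 min 51 s.
Timecode: 00:25:51:12.

00:25:51:12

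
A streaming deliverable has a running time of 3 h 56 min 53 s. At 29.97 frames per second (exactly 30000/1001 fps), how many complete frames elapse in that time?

3 h 56 min 53 s = 14213 s.
Frames = 14213 × 30000/1001 = 426390000/1001 ≈ 425964.0360.
Complete frames: 425964.

425964 frames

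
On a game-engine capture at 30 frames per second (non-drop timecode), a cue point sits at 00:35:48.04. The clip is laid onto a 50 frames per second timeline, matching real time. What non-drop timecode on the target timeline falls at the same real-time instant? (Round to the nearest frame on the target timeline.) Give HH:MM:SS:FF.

00:35:48:07

Source frame index: (0×3600 + 35×60 + 48) × 30 + 4 = 64444.
Real time: 64444 / (30) = 32222/15 s.
Target frame: (32222/15) × (50) = 322220/3 ≈ 107406.667 → 107407.
At 50 labels/s: frame 107407 → 00:35:48:07.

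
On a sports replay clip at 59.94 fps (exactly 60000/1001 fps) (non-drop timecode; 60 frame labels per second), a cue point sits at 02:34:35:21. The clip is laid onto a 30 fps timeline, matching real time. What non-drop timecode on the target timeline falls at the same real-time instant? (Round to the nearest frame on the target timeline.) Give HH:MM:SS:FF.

02:34:44:19

Source frame index: (2×3600 + 34×60 + 35) × 60 + 21 = 556521.
Real time: 556521 / (60000/1001) = 185692507/20000 s.
Target frame: (185692507/20000) × (30) = 557077521/2000 ≈ 278538.760 → 278539.
At 30 labels/s: frame 278539 → 02:34:44:19.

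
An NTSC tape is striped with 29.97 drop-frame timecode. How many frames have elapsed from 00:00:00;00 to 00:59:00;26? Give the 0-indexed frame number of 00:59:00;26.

As if non-drop at 30 labels/s: (0 × 3600 + 59 × 60 + 0) × 30 + 26 = 106226.
Minute boundaries passed: 59; those not divisible by 10: 59 − 5 = 54; dropped labels = 2 × 54 = 108.
Actual frame index = 106226 − 108 = 106118.

106118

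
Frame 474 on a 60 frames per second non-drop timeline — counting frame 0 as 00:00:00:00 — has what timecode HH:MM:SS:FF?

474 ÷ 60 = 7 full seconds, remainder 54 frames.
7 s = 0 h 0 min 7 s.
Timecode: 00:00:07:54.

00:00:07:54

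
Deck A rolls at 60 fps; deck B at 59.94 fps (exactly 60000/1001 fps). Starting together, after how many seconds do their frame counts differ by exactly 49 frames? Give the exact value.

The gap grows by |60000/1001 − 60| = 60/1001 frames per second.
Time for a 49-frame gap: 49 ÷ (60/1001) = 49049/60 s.

49049/60 seconds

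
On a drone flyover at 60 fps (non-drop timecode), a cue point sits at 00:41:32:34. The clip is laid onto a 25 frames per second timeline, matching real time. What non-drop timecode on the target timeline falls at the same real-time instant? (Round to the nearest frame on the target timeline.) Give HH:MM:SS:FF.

00:41:32:14

Source frame index: (0×3600 + 41×60 + 32) × 60 + 34 = 149554.
Real time: 149554 / (60) = 74777/30 s.
Target frame: (74777/30) × (25) = 373885/6 ≈ 62314.167 → 62314.
At 25 labels/s: frame 62314 → 00:41:32:14.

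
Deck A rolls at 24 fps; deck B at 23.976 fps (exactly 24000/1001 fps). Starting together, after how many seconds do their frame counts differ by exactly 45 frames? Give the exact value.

1876.875 seconds

The gap grows by |24000/1001 − 24| = 24/1001 frames per second.
Time for a 45-frame gap: 45 ÷ (24/1001) = 1876.875 s.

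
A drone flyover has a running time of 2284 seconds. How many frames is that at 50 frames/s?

114200 frames

Frames = 2284 × 50 = 114200.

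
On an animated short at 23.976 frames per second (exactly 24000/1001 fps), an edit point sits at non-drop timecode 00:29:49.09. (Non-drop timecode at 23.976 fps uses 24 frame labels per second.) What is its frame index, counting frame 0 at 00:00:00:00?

Total seconds to the label: (0 × 3600 + 29 × 60 + 49) = 1789.
Frame index = 1789 × 24 + 9 = 42945.

frame 42945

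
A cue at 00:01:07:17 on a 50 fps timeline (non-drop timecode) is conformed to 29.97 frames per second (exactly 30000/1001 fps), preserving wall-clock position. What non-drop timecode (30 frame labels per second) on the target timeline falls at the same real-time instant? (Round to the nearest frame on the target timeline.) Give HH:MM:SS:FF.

00:01:07:08

Source frame index: (0×3600 + 1×60 + 7) × 50 + 17 = 3367.
Real time: 3367 / (50) = 3367/50 s.
Target frame: (3367/50) × (30000/1001) = 22200/11 ≈ 2018.182 → 2018.
At 30 labels/s: frame 2018 → 00:01:07:08.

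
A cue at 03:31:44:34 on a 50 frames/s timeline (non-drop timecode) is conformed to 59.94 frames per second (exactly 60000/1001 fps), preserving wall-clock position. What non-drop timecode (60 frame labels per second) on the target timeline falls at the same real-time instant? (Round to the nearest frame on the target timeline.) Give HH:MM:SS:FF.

03:31:31:59

Source frame index: (3×3600 + 31×60 + 44) × 50 + 34 = 635234.
Real time: 635234 / (50) = 317617/25 s.
Target frame: (317617/25) × (60000/1001) = 762280800/1001 ≈ 761519.281 → 761519.
At 60 labels/s: frame 761519 → 03:31:31:59.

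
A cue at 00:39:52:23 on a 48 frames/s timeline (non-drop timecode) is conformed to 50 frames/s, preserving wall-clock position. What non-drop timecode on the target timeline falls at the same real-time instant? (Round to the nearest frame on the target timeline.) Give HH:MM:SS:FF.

00:39:52:24

Source frame index: (0×3600 + 39×60 + 52) × 48 + 23 = 114839.
Real time: 114839 / (48) = 114839/48 s.
Target frame: (114839/48) × (50) = 2870975/24 ≈ 119623.958 → 119624.
At 50 labels/s: frame 119624 → 00:39:52:24.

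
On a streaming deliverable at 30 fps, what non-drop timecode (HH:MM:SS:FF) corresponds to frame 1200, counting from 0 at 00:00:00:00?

1200 ÷ 30 = 40 full seconds, remainder 0 frames.
40 s = 0 h 0 min 40 s.
Timecode: 00:00:40:00.

00:00:40:00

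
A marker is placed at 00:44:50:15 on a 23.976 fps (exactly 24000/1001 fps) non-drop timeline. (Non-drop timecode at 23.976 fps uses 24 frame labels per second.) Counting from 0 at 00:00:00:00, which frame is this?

frame 64575

Total seconds to the label: (0 × 3600 + 44 × 60 + 50) = 2690.
Frame index = 2690 × 24 + 15 = 64575.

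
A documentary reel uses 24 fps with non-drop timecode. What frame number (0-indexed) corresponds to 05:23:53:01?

466393

Total seconds to the label: (5 × 3600 + 23 × 60 + 53) = 19433.
Frame index = 19433 × 24 + 1 = 466393.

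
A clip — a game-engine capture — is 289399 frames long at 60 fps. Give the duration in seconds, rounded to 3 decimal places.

Running time = 289399 × 1/60 = 289399/60 s ≈ 4823.317 s.

4823.317 seconds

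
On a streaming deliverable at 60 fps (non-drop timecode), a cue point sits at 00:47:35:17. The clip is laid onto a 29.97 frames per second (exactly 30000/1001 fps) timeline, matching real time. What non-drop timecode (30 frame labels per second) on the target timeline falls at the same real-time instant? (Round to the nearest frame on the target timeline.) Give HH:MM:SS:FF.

00:47:32:13

Source frame index: (0×3600 + 47×60 + 35) × 60 + 17 = 171317.
Real time: 171317 / (60) = 171317/60 s.
Target frame: (171317/60) × (30000/1001) = 85658500/1001 ≈ 85572.927 → 85573.
At 30 labels/s: frame 85573 → 00:47:32:13.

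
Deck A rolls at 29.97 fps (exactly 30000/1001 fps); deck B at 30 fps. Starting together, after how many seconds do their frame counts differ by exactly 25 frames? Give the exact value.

5005/6 seconds

The gap grows by |30 − 30000/1001| = 30/1001 frames per second.
Time for a 25-frame gap: 25 ÷ (30/1001) = 5005/6 s.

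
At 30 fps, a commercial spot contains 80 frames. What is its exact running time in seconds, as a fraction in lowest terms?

Running time = 80 ÷ (30) = 80 × 1/30 = 8/3 s.

8/3 seconds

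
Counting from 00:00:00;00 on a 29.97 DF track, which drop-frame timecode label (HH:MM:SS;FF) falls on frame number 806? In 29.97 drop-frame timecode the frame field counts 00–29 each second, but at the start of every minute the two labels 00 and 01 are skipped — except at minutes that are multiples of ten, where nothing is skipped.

Ten DF minutes hold 17982 frames, so frame 806 lies in block 0 (frames 0–17981) with 806 frames into that block.
The block's first minute is 1800 frames and the rest 1798 each; 806 frames reaches minute 0, so 0 × 18 + 0 × 2 = 0 labels have been skipped so far.
Adding those back, label number 806 + 0 = 806 at 30 labels/s is 26 s + 26 f = 0 h 0 min 26 s frame 26, i.e. 00:00:26;26.

00:00:26;26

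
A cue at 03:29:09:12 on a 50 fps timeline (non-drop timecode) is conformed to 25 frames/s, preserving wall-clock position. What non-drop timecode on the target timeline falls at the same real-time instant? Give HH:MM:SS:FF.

Source frame index: (3×3600 + 29×60 + 9) × 50 + 12 = 627462.
Real time: 627462 / (50) = 313731/25 s.
Target frame: (313731/25) × (25) = 313731.
At 25 labels/s: frame 313731 → 03:29:09:06.

03:29:09:06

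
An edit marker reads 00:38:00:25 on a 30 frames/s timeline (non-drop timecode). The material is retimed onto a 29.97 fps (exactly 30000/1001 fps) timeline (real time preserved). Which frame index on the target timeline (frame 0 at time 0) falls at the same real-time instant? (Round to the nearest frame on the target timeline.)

frame 68357

Source frame index: (0×3600 + 38×60 + 0) × 30 + 25 = 68425.
Real time: 68425 / (30) = 13685/6 s.
Target frame: (13685/6) × (30000/1001) = 9775000/143 ≈ 68356.643 → 68357.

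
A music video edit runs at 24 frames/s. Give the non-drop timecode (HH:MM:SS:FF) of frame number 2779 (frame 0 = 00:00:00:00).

2779 ÷ 24 = 115 full seconds, remainder 19 frames.
115 s = 0 h 1 min 55 s.
Timecode: 00:01:55:19.

00:01:55:19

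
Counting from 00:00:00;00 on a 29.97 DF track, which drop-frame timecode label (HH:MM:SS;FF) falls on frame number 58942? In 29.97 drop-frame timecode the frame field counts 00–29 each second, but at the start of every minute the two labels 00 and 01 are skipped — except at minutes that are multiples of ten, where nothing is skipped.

Ten DF minutes hold 17982 frames, so frame 58942 lies in block 3 (frames 53946–71927) with 4996 frames into that block.
The block's first minute is 1800 frames and the rest 1798 each; 4996 frames reaches minute 2, so 3 × 18 + 2 × 2 = 58 labels have been skipped so far.
Adding those back, label number 58942 + 58 = 59000 at 30 labels/s is 1966 s + 20 f = 0 h 32 min 46 s frame 20, i.e. 00:32:46;20.

00:32:46;20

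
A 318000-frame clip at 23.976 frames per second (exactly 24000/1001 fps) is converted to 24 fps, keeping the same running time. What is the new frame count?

Target frames = source frames × (target rate / source rate) = 318000 × (24)/(24000/1001) = 318000 × 1001/1000 = 318318.

318318 frames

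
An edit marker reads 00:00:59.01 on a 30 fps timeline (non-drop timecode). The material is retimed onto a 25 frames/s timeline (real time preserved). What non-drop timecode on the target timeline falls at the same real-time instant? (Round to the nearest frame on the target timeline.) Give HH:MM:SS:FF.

00:00:59:01

Source frame index: (0×3600 + 0×60 + 59) × 30 + 1 = 1771.
Real time: 1771 / (30) = 1771/30 s.
Target frame: (1771/30) × (25) = 8855/6 ≈ 1475.833 → 1476.
At 25 labels/s: frame 1476 → 00:00:59:01.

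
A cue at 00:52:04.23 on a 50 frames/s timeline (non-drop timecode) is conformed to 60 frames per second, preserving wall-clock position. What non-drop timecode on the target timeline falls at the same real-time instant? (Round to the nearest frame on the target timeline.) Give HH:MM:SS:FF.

00:52:04:28

Source frame index: (0×3600 + 52×60 + 4) × 50 + 23 = 156223.
Real time: 156223 / (50) = 156223/50 s.
Target frame: (156223/50) × (60) = 937338/5 ≈ 187467.600 → 187468.
At 60 labels/s: frame 187468 → 00:52:04:28.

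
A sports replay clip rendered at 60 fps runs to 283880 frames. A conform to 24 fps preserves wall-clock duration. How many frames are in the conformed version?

Frames at target rate = 283880 × (24) / (60) = 113552.

113552 frames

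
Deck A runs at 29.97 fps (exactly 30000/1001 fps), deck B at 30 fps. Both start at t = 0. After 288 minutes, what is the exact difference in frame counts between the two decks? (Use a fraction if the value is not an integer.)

288 min = 17280 s.
A emits 30000/1001 × 17280 = 518400000/1001 frames; B emits 30 × 17280 = 518400.
Difference = 518400/1001 frames (≈ 517.8821); B is ahead of A.

518400/1001 frames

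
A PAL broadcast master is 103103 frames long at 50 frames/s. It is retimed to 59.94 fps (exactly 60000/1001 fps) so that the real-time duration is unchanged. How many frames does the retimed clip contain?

123600 frames

Target frames = source frames × (target rate / source rate) = 103103 × (60000/1001)/(50) = 103103 × 1200/1001 = 123600.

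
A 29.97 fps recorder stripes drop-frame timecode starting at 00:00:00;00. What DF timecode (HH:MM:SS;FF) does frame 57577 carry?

00:32:01;05

Ten DF minutes hold 17982 frames, so frame 57577 lies in block 3 (frames 53946–71927) with 3631 frames into that block.
The block's first minute is 1800 frames and the rest 1798 each; 3631 frames reaches minute 2, so 3 × 18 + 2 × 2 = 58 labels have been skipped so far.
Adding those back, label number 57577 + 58 = 57635 at 30 labels/s is 1921 s + 5 f = 0 h 32 min 1 s frame 5, i.e. 00:32:01;05.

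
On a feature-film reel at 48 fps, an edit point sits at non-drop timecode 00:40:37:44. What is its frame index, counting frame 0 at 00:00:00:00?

117020

Total seconds to the label: (0 × 3600 + 40 × 60 + 37) = 2437.
Frame index = 2437 × 48 + 44 = 117020.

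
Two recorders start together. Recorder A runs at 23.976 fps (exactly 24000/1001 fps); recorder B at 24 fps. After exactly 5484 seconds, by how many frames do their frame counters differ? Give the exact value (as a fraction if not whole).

A emits 24000/1001 × 5484 = 131616000/1001 frames; B emits 24 × 5484 = 131616.
Difference = 131616/1001 frames (≈ 131.4845); B is ahead of A.

131616/1001 frames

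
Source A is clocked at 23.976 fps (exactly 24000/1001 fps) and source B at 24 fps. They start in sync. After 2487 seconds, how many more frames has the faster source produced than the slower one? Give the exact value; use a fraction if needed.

A emits 24000/1001 × 2487 = 59688000/1001 frames; B emits 24 × 2487 = 59688.
Difference = 59688/1001 frames (≈ 59.6284); B is ahead of A.

59688/1001 frames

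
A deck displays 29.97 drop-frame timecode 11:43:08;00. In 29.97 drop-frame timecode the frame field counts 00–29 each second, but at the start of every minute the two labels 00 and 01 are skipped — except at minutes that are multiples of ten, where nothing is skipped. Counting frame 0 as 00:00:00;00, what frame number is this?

As if non-drop at 30 labels/s: (11 × 3600 + 43 × 60 + 8) × 30 + 0 = 1265640.
Minute boundaries passed: 703; those not divisible by 10: 703 − 70 = 633; dropped labels = 2 × 633 = 1266.
Actual frame index = 1265640 − 1266 = 1264374.

1264374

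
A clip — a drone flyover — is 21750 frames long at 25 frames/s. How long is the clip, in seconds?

870 seconds

Running time = 21750 / (25) = 870 s.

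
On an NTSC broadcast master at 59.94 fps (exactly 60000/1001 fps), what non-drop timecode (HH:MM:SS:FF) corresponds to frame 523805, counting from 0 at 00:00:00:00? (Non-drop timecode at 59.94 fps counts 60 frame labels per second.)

523805 ÷ 60 = 8730 full seconds, remainder 5 frames.
8730 s = 2 h 25 min 30 s.
Timecode: 02:25:30:05.

02:25:30:05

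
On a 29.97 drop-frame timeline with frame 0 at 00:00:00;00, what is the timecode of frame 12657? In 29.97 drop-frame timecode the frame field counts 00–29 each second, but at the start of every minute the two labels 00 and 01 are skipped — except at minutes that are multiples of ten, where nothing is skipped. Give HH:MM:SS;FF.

Ten DF minutes hold 17982 frames, so frame 12657 lies in block 0 (frames 0–17981) with 12657 frames into that block.
The block's first minute is 1800 frames and the rest 1798 each; 12657 frames reaches minute 7, so 0 × 18 + 7 × 2 = 14 labels have been skipped so far.
Adding those back, label number 12657 + 14 = 12671 at 30 labels/s is 422 s + 11 f = 0 h 7 min 2 s frame 11, i.e. 00:07:02;11.

00:07:02;11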